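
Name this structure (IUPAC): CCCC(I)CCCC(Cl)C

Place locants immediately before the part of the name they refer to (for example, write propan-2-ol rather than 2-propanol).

2-chloro-6-iodononane

The longest continuous carbon chain has 9 atoms, so the parent hydride is nonane.
The numbering direction is chosen so that the substituent locant set {2,6} is lower than {4,8} at the first point of difference.
This places a chloro group at C-2; an iodo group at C-6.
Substituent prefixes are cited in alphabetical order (multiplying prefixes like di-/tri- are ignored for ordering).
Putting it together: 2-chloro-6-iodononane.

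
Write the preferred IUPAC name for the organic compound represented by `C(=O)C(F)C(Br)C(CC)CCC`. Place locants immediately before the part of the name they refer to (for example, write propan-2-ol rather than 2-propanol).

3-bromo-4-ethyl-2-fluoroheptanal

Counting along the main chain through the –CHO group gives 7 carbons: the parent is heptane.
The highest-priority functional group is an aldehyde (terminal –CHO), so the name ends in -al.
Choose the numbering such that the aldehyde carbon is C-1 by definition.
This places a bromo group at C-3; an ethyl group at C-4; a fluoro group at C-2.
Prefixes are listed alphabetically: bromo, ethyl, fluoro.
The name is 3-bromo-4-ethyl-2-fluoroheptanal.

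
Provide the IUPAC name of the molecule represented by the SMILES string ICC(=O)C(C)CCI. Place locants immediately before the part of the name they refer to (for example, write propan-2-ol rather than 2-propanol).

1,5-diiodo-3-methylpentan-2-one

Counting along the main chain through the carbonyl gives 5 carbons: the parent is pentane.
The highest-priority functional group is a ketone (C=O on an internal carbon), so the name ends in -one.
Choose the numbering such that numbering from this end puts the carbonyl group at C-2 rather than C-4.
With this numbering: the carbonyl at C-2; iodo groups at C-1 and C-5; a methyl group at C-3.
Substituent prefixes are cited in alphabetical order (multiplying prefixes like di-/tri- are ignored for ordering).
Putting it together: 1,5-diiodo-3-methylpentan-2-one.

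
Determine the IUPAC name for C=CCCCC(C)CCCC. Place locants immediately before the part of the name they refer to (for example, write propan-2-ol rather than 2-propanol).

6-methyldec-1-ene

The longest carbon chain that includes the multiple bond has 10 carbons, so the parent hydride is decane.
The chain contains a C=C double bond, so the unsaturation ending is -ene.
The numbering direction is chosen so that numbering from this end puts the double bond at C-1 rather than C-9.
This places the double bond between C-1 and C-2; a methyl group at C-6.
The name is 6-methyldec-1-ene.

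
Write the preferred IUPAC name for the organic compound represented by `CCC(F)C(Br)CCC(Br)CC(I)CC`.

The longest carbon chain is 11 atoms: the parent is undecane.
The numbering direction is chosen so that the substituent locant set {3,4,7,9} is lower than {3,5,8,9} at the first point of difference.
With this numbering: bromo groups at C-4 and C-7; a fluoro group at C-3; an iodo group at C-9.
The substituents are ordered alphabetically, ignoring any di-/tri- multipliers.
Putting it together: 4,7-dibromo-3-fluoro-9-iodoundecane.

4,7-dibromo-3-fluoro-9-iodoundecane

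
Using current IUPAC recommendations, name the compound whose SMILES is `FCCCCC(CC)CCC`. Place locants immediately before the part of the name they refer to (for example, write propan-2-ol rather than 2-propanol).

5-ethyl-1-fluorooctane

The longest continuous carbon chain has 8 atoms, so the parent hydride is octane.
Number the chain so that the substituent locant set {1,5} is lower than {4,8} at the first point of difference.
This places an ethyl group at C-5; a fluoro group at C-1.
Substituent prefixes are cited in alphabetical order (multiplying prefixes like di-/tri- are ignored for ordering).
The name is 5-ethyl-1-fluorooctane.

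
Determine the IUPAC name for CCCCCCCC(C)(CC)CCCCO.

5-ethyl-5-methyldodecan-1-ol

Counting along the main chain through the –OH group gives 12 carbons: the parent is dodecane.
An alcohol (–OH) is the principal characteristic group, giving the suffix -ol.
Choose the numbering such that numbering from this end puts the hydroxyl group at C-1 rather than C-12.
That gives the hydroxyl at C-1; an ethyl group at C-5; a methyl group at C-5.
Substituent prefixes are cited in alphabetical order (multiplying prefixes like di-/tri- are ignored for ordering).
The name is 5-ethyl-5-methyldodecan-1-ol.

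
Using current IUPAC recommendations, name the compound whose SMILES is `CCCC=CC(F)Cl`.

The longest chain bearing the multiple bond is 6 carbons long (hexane).
A C=C double bond in the chain gives the infix -ene-.
Number the chain so that numbering from this end puts the double bond at C-2 rather than C-4.
With this numbering: the double bond between C-2 and C-3; a chloro group at C-1; a fluoro group at C-1.
The substituents are ordered alphabetically, ignoring any di-/tri- multipliers.
Putting it together: 1-chloro-1-fluorohex-2-ene.

1-chloro-1-fluorohex-2-ene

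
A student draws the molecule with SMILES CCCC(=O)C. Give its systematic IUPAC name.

The longest carbon chain that includes the carbonyl has 5 carbons, so the parent hydride is pentane.
The principal characteristic group is a ketone (C=O on an internal carbon), named with the suffix -one.
The numbering direction is chosen so that numbering from this end puts the carbonyl group at C-2 rather than C-4.
That gives the carbonyl at C-2.
Putting it together: pentan-2-one.

pentan-2-one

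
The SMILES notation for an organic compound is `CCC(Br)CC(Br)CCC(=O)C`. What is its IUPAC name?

5,7-dibromononan-2-one

The longest carbon chain that includes the carbonyl has 9 carbons, so the parent hydride is nonane.
The principal characteristic group is a ketone (C=O on an internal carbon), named with the suffix -one.
The numbering direction is chosen so that numbering from this end puts the carbonyl group at C-2 rather than C-8.
With this numbering: the carbonyl at C-2; bromo groups at C-5 and C-7.
Assembling the pieces gives 5,7-dibromononan-2-one.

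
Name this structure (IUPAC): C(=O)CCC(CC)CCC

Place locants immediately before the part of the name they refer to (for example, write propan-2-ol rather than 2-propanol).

Counting along the main chain through the –CHO group gives 7 carbons: the parent is heptane.
An aldehyde (terminal –CHO) is the principal characteristic group, giving the suffix -al.
Choose the numbering such that the aldehyde carbon is C-1 by definition.
This places an ethyl group at C-4.
Assembling the pieces gives 4-ethylheptanal.

4-ethylheptanal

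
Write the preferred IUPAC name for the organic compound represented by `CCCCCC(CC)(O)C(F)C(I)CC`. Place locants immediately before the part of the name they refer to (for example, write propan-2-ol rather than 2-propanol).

5-ethyl-4-fluoro-3-iododecan-5-ol

Counting along the main chain through the –OH group gives 10 carbons: the parent is decane.
An alcohol (–OH) is the principal characteristic group, giving the suffix -ol.
The numbering direction is chosen so that numbering from this end puts the hydroxyl group at C-5 rather than C-6.
This places the hydroxyl at C-5; an ethyl group at C-5; a fluoro group at C-4; an iodo group at C-3.
The substituents are ordered alphabetically, ignoring any di-/tri- multipliers.
Assembling the pieces gives 5-ethyl-4-fluoro-3-iododecan-5-ol.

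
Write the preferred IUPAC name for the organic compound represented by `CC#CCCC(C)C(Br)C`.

The longest chain bearing the multiple bond is 8 carbons long (octane).
There is one C≡C triple bond, indicated by the ending -yne.
Choose the numbering such that numbering from this end puts the triple bond at C-2 rather than C-6.
That gives the triple bond between C-2 and C-3; a bromo group at C-7; a methyl group at C-6.
Prefixes are listed alphabetically: bromo, methyl.
Putting it together: 7-bromo-6-methyloct-2-yne.

7-bromo-6-methyloct-2-yne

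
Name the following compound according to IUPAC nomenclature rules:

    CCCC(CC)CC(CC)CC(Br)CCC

4-bromo-6,8-diethylundecane

The parent chain contains 11 carbons (undecane).
Choose the numbering such that the locant sets are identical either way, so the alphabetically earlier bromo substituent takes the lower locant (4 rather than 8).
This places a bromo group at C-4; ethyl groups at C-6 and C-8.
Substituent prefixes are cited in alphabetical order (multiplying prefixes like di-/tri- are ignored for ordering).
Assembling the pieces gives 4-bromo-6,8-diethylundecane.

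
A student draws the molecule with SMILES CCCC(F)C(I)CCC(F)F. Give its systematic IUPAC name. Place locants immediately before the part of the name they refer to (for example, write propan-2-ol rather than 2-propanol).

1,1,5-trifluoro-4-iodooctane

The parent chain contains 8 carbons (octane).
The numbering direction is chosen so that the substituent locant set {1,1,4,5} is lower than {4,5,8,8} at the first point of difference.
This places fluoro groups at C-1 (×2) and C-5; an iodo group at C-4.
The substituents are ordered alphabetically, ignoring any di-/tri- multipliers.
Putting it together: 1,1,5-trifluoro-4-iodooctane.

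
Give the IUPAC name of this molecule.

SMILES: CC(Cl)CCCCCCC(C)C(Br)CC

The parent chain contains 12 carbons (dodecane).
The numbering direction is chosen so that the substituent locant set {2,9,10} is lower than {3,4,11} at the first point of difference.
With this numbering: a bromo group at C-10; a chloro group at C-2; a methyl group at C-9.
The substituents are ordered alphabetically, ignoring any di-/tri- multipliers.
Assembling the pieces gives 10-bromo-2-chloro-9-methyldodecane.

10-bromo-2-chloro-9-methyldodecane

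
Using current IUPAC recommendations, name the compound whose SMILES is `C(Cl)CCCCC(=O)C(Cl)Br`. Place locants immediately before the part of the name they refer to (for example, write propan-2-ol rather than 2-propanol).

The longest carbon chain that includes the carbonyl has 7 carbons, so the parent hydride is heptane.
The highest-priority functional group is a ketone (C=O on an internal carbon), so the name ends in -one.
Choose the numbering such that numbering from this end puts the carbonyl group at C-2 rather than C-6.
This places the carbonyl at C-2; a bromo group at C-1; chloro groups at C-1 and C-7.
The substituents are ordered alphabetically, ignoring any di-/tri- multipliers.
Putting it together: 1-bromo-1,7-dichloroheptan-2-one.

1-bromo-1,7-dichloroheptan-2-one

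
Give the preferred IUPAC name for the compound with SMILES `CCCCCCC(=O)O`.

Counting along the main chain through the –COOH group gives 7 carbons: the parent is heptane.
A carboxylic acid (terminal –COOH) is the principal characteristic group, giving the suffix -oic acid.
The numbering direction is chosen so that the carboxylic acid carbon is C-1 by definition.
The name is heptanoic acid.

heptanoic acid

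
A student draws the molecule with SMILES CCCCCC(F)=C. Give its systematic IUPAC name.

The longest carbon chain that includes the multiple bond has 7 carbons, so the parent hydride is heptane.
A C=C double bond in the chain gives the infix -ene-.
Number the chain so that numbering from this end puts the double bond at C-1 rather than C-6.
That gives the double bond between C-1 and C-2; a fluoro group at C-2.
Putting it together: 2-fluorohept-1-ene.

2-fluorohept-1-ene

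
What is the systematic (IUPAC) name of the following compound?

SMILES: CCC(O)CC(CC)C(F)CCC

5-ethyl-6-fluorononan-3-ol

The longest chain bearing the –OH group is 9 carbons long (nonane).
An alcohol (–OH) is the principal characteristic group, giving the suffix -ol.
The numbering direction is chosen so that numbering from this end puts the hydroxyl group at C-3 rather than C-7.
With this numbering: the hydroxyl at C-3; an ethyl group at C-5; a fluoro group at C-6.
Substituent prefixes are cited in alphabetical order (multiplying prefixes like di-/tri- are ignored for ordering).
The name is 5-ethyl-6-fluorononan-3-ol.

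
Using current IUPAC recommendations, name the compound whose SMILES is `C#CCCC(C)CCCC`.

5-methylnon-1-yne

The longest carbon chain that includes the multiple bond has 9 carbons, so the parent hydride is nonane.
A C≡C triple bond in the chain gives the infix -yne-.
Choose the numbering such that numbering from this end puts the triple bond at C-1 rather than C-8.
This places the triple bond between C-1 and C-2; a methyl group at C-5.
Assembling the pieces gives 5-methylnon-1-yne.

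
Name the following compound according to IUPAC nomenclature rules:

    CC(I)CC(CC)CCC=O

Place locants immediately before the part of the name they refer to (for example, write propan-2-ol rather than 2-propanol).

4-ethyl-6-iodoheptanal

The longest carbon chain that includes the –CHO group has 7 carbons, so the parent hydride is heptane.
An aldehyde (terminal –CHO) is the principal characteristic group, giving the suffix -al.
Choose the numbering such that the aldehyde carbon is C-1 by definition.
This places an ethyl group at C-4; an iodo group at C-6.
Substituent prefixes are cited in alphabetical order (multiplying prefixes like di-/tri- are ignored for ordering).
Putting it together: 4-ethyl-6-iodoheptanal.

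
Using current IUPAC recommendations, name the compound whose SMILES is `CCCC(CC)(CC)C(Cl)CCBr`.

1-bromo-3-chloro-4,4-diethylheptane

The parent chain contains 7 carbons (heptane).
The numbering direction is chosen so that the substituent locant set {1,3,4,4} is lower than {4,4,5,7} at the first point of difference.
With this numbering: a bromo group at C-1; a chloro group at C-3; two ethyl groups at C-4.
Prefixes are listed alphabetically: bromo, chloro, ethyl.
Assembling the pieces gives 1-bromo-3-chloro-4,4-diethylheptane.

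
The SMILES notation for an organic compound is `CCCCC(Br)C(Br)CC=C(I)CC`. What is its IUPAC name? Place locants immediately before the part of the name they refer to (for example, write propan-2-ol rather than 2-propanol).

The longest carbon chain that includes the multiple bond has 11 carbons, so the parent hydride is undecane.
The chain contains a C=C double bond, so the unsaturation ending is -ene.
Number the chain so that numbering from this end puts the double bond at C-3 rather than C-8.
This places the double bond between C-3 and C-4; bromo groups at C-6 and C-7; an iodo group at C-3.
Substituent prefixes are cited in alphabetical order (multiplying prefixes like di-/tri- are ignored for ordering).
Putting it together: 6,7-dibromo-3-iodoundec-3-ene.

6,7-dibromo-3-iodoundec-3-ene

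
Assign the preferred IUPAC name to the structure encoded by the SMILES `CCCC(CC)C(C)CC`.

The longest continuous carbon chain has 7 atoms, so the parent hydride is heptane.
Number the chain so that the substituent locant set {3,4} is lower than {4,5} at the first point of difference.
With this numbering: an ethyl group at C-4; a methyl group at C-3.
Substituent prefixes are cited in alphabetical order (multiplying prefixes like di-/tri- are ignored for ordering).
The name is 4-ethyl-3-methylheptane.

4-ethyl-3-methylheptane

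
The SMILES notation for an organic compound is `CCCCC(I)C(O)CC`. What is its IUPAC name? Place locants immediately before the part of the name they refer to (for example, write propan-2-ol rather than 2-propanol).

Counting along the main chain through the –OH group gives 8 carbons: the parent is octane.
The principal characteristic group is an alcohol (–OH), named with the suffix -ol.
Choose the numbering such that numbering from this end puts the hydroxyl group at C-3 rather than C-6.
That gives the hydroxyl at C-3; an iodo group at C-4.
The name is 4-iodooctan-3-ol.

4-iodooctan-3-ol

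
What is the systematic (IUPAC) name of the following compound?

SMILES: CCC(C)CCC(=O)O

The longest carbon chain that includes the –COOH group has 6 carbons, so the parent hydride is hexane.
A carboxylic acid (terminal –COOH) is the principal characteristic group, giving the suffix -oic acid.
The numbering direction is chosen so that the carboxylic acid carbon is C-1 by definition.
That gives a methyl group at C-4.
The name is 4-methylhexanoic acid.

4-methylhexanoic acid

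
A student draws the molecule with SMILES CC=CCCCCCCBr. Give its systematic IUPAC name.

The longest carbon chain that includes the multiple bond has 9 carbons, so the parent hydride is nonane.
A C=C double bond in the chain gives the infix -ene-.
Choose the numbering such that numbering from this end puts the double bond at C-2 rather than C-7.
This places the double bond between C-2 and C-3; a bromo group at C-9.
The name is 9-bromonon-2-ene.

9-bromonon-2-ene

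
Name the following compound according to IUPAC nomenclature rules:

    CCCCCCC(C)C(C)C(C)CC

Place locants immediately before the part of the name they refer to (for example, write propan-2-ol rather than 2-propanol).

The longest continuous carbon chain has 11 atoms, so the parent hydride is undecane.
Choose the numbering such that the substituent locant set {3,4,5} is lower than {7,8,9} at the first point of difference.
That gives methyl groups at C-3 and C-4 and C-5.
Putting it together: 3,4,5-trimethylundecane.

3,4,5-trimethylundecane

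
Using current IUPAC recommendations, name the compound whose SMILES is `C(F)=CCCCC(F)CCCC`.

Counting along the main chain through the multiple bond gives 10 carbons: the parent is decane.
A C=C double bond in the chain gives the infix -ene-.
Choose the numbering such that numbering from this end puts the double bond at C-1 rather than C-9.
That gives the double bond between C-1 and C-2; fluoro groups at C-1 and C-6.
The name is 1,6-difluorodec-1-ene.

1,6-difluorodec-1-ene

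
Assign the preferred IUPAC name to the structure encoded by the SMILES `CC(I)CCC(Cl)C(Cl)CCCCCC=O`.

Counting along the main chain through the –CHO group gives 12 carbons: the parent is dodecane.
The principal characteristic group is an aldehyde (terminal –CHO), named with the suffix -al.
The numbering direction is chosen so that the aldehyde carbon is C-1 by definition.
With this numbering: chloro groups at C-7 and C-8; an iodo group at C-11.
The substituents are ordered alphabetically, ignoring any di-/tri- multipliers.
Assembling the pieces gives 7,8-dichloro-11-iodododecanal.

7,8-dichloro-11-iodododecanal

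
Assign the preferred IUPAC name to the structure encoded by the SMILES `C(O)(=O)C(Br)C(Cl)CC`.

Counting along the main chain through the –COOH group gives 5 carbons: the parent is pentane.
The highest-priority functional group is a carboxylic acid (terminal –COOH), so the name ends in -oic acid.
The numbering direction is chosen so that the carboxylic acid carbon is C-1 by definition.
This places a bromo group at C-2; a chloro group at C-3.
Prefixes are listed alphabetically: bromo, chloro.
Putting it together: 2-bromo-3-chloropentanoic acid.

2-bromo-3-chloropentanoic acid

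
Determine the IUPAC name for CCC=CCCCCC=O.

non-6-enal

Counting along the main chain through the –CHO group and the multiple bond gives 9 carbons: the parent is nonane.
An aldehyde (terminal –CHO) is the principal characteristic group, giving the suffix -al.
There is one C=C double bond, indicated by the ending -ene.
Number the chain so that the aldehyde carbon is C-1 by definition.
With this numbering: the double bond between C-6 and C-7.
Putting it together: non-6-enal.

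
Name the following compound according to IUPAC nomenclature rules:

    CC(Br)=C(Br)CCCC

2,3-dibromohept-2-ene

The longest carbon chain that includes the multiple bond has 7 carbons, so the parent hydride is heptane.
The chain contains a C=C double bond, so the unsaturation ending is -ene.
The numbering direction is chosen so that numbering from this end puts the double bond at C-2 rather than C-5.
That gives the double bond between C-2 and C-3; bromo groups at C-2 and C-3.
Putting it together: 2,3-dibromohept-2-ene.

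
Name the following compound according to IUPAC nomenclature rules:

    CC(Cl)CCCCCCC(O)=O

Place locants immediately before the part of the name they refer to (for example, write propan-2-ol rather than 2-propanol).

8-chlorononanoic acid

The longest carbon chain that includes the –COOH group has 9 carbons, so the parent hydride is nonane.
The highest-priority functional group is a carboxylic acid (terminal –COOH), so the name ends in -oic acid.
The numbering direction is chosen so that the carboxylic acid carbon is C-1 by definition.
This places a chloro group at C-8.
The name is 8-chlorononanoic acid.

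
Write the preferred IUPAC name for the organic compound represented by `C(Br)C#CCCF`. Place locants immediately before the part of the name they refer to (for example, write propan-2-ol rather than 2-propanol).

Counting along the main chain through the multiple bond gives 5 carbons: the parent is pentane.
A C≡C triple bond in the chain gives the infix -yne-.
Number the chain so that numbering from this end puts the triple bond at C-2 rather than C-3.
With this numbering: the triple bond between C-2 and C-3; a bromo group at C-1; a fluoro group at C-5.
Substituent prefixes are cited in alphabetical order (multiplying prefixes like di-/tri- are ignored for ordering).
Putting it together: 1-bromo-5-fluoropent-2-yne.

1-bromo-5-fluoropent-2-yne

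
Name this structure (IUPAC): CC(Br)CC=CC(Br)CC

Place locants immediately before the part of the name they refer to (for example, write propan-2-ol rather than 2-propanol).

2,6-dibromooct-4-ene

Counting along the main chain through the multiple bond gives 8 carbons: the parent is octane.
A C=C double bond in the chain gives the infix -ene-.
The numbering direction is chosen so that the substituent locant set {2,6} is lower than {3,7} at the first point of difference.
This places the double bond between C-4 and C-5; bromo groups at C-2 and C-6.
Putting it together: 2,6-dibromooct-4-ene.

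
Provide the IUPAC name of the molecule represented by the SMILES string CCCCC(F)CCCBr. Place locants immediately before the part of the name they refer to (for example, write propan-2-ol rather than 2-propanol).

1-bromo-4-fluorooctane

The longest continuous carbon chain has 8 atoms, so the parent hydride is octane.
The numbering direction is chosen so that the substituent locant set {1,4} is lower than {5,8} at the first point of difference.
That gives a bromo group at C-1; a fluoro group at C-4.
Prefixes are listed alphabetically: bromo, fluoro.
The name is 1-bromo-4-fluorooctane.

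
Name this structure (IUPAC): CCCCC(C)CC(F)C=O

The longest carbon chain that includes the –CHO group has 8 carbons, so the parent hydride is octane.
The principal characteristic group is an aldehyde (terminal –CHO), named with the suffix -al.
Choose the numbering such that the aldehyde carbon is C-1 by definition.
That gives a fluoro group at C-2; a methyl group at C-4.
Substituent prefixes are cited in alphabetical order (multiplying prefixes like di-/tri- are ignored for ordering).
Assembling the pieces gives 2-fluoro-4-methyloctanal.

2-fluoro-4-methyloctanal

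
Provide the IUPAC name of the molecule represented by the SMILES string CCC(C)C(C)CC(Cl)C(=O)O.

The longest carbon chain that includes the –COOH group has 7 carbons, so the parent hydride is heptane.
The principal characteristic group is a carboxylic acid (terminal –COOH), named with the suffix -oic acid.
The numbering direction is chosen so that the carboxylic acid carbon is C-1 by definition.
This places a chloro group at C-2; methyl groups at C-4 and C-5.
The substituents are ordered alphabetically, ignoring any di-/tri- multipliers.
The name is 2-chloro-4,5-dimethylheptanoic acid.

2-chloro-4,5-dimethylheptanoic acid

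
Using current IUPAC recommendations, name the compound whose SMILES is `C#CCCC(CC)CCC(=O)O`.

4-ethyloct-7-ynoic acid

Counting along the main chain through the –COOH group and the multiple bond gives 8 carbons: the parent is octane.
The highest-priority functional group is a carboxylic acid (terminal –COOH), so the name ends in -oic acid.
The chain contains a C≡C triple bond, so the unsaturation ending is -yne.
Number the chain so that the carboxylic acid carbon is C-1 by definition.
That gives the triple bond between C-7 and C-8; an ethyl group at C-4.
Assembling the pieces gives 4-ethyloct-7-ynoic acid.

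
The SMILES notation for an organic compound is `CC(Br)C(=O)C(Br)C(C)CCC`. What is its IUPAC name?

Counting along the main chain through the carbonyl gives 8 carbons: the parent is octane.
The principal characteristic group is a ketone (C=O on an internal carbon), named with the suffix -one.
Choose the numbering such that numbering from this end puts the carbonyl group at C-3 rather than C-6.
This places the carbonyl at C-3; bromo groups at C-2 and C-4; a methyl group at C-5.
Substituent prefixes are cited in alphabetical order (multiplying prefixes like di-/tri- are ignored for ordering).
The name is 2,4-dibromo-5-methyloctan-3-one.

2,4-dibromo-5-methyloctan-3-one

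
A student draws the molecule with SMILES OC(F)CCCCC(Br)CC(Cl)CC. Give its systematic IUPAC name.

The longest carbon chain that includes the –OH group has 10 carbons, so the parent hydride is decane.
The principal characteristic group is an alcohol (–OH), named with the suffix -ol.
The numbering direction is chosen so that numbering from this end puts the hydroxyl group at C-1 rather than C-10.
With this numbering: the hydroxyl at C-1; a bromo group at C-6; a chloro group at C-8; a fluoro group at C-1.
Prefixes are listed alphabetically: bromo, chloro, fluoro.
The name is 6-bromo-8-chloro-1-fluorodecan-1-ol.

6-bromo-8-chloro-1-fluorodecan-1-ol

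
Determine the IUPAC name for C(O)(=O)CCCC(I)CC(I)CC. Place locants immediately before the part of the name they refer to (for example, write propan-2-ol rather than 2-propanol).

5,7-diiodononanoic acid

The longest carbon chain that includes the –COOH group has 9 carbons, so the parent hydride is nonane.
A carboxylic acid (terminal –COOH) is the principal characteristic group, giving the suffix -oic acid.
The numbering direction is chosen so that the carboxylic acid carbon is C-1 by definition.
With this numbering: iodo groups at C-5 and C-7.
The name is 5,7-diiodononanoic acid.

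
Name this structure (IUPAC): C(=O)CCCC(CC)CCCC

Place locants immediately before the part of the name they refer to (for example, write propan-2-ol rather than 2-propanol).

5-ethylnonanal

The longest chain bearing the –CHO group is 9 carbons long (nonane).
The principal characteristic group is an aldehyde (terminal –CHO), named with the suffix -al.
The numbering direction is chosen so that the aldehyde carbon is C-1 by definition.
That gives an ethyl group at C-5.
Putting it together: 5-ethylnonanal.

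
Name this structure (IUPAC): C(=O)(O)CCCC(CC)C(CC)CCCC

5,6-diethyldecanoic acid

Counting along the main chain through the –COOH group gives 10 carbons: the parent is decane.
The highest-priority functional group is a carboxylic acid (terminal –COOH), so the name ends in -oic acid.
Choose the numbering such that the carboxylic acid carbon is C-1 by definition.
This places ethyl groups at C-5 and C-6.
Putting it together: 5,6-diethyldecanoic acid.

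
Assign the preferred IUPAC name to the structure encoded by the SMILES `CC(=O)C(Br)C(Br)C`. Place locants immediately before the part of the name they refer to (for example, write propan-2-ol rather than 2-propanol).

3,4-dibromopentan-2-one

The longest chain bearing the carbonyl is 5 carbons long (pentane).
A ketone (C=O on an internal carbon) is the principal characteristic group, giving the suffix -one.
Choose the numbering such that numbering from this end puts the carbonyl group at C-2 rather than C-4.
With this numbering: the carbonyl at C-2; bromo groups at C-3 and C-4.
Assembling the pieces gives 3,4-dibromopentan-2-one.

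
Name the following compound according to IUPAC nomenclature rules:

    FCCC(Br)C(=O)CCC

3-bromo-1-fluoroheptan-4-one

The longest carbon chain that includes the carbonyl has 7 carbons, so the parent hydride is heptane.
The highest-priority functional group is a ketone (C=O on an internal carbon), so the name ends in -one.
Number the chain so that the substituent locant set {1,3} is lower than {5,7} at the first point of difference.
That gives the carbonyl at C-4; a bromo group at C-3; a fluoro group at C-1.
Substituent prefixes are cited in alphabetical order (multiplying prefixes like di-/tri- are ignored for ordering).
Putting it together: 3-bromo-1-fluoroheptan-4-one.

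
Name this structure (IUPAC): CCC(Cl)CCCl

1,3-dichloropentane

The longest continuous carbon chain has 5 atoms, so the parent hydride is pentane.
Choose the numbering such that the substituent locant set {1,3} is lower than {3,5} at the first point of difference.
That gives chloro groups at C-1 and C-3.
The name is 1,3-dichloropentane.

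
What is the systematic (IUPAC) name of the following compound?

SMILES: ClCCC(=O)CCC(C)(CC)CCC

1-chloro-6-ethyl-6-methylnonan-3-one

The longest chain bearing the carbonyl is 9 carbons long (nonane).
The highest-priority functional group is a ketone (C=O on an internal carbon), so the name ends in -one.
Number the chain so that numbering from this end puts the carbonyl group at C-3 rather than C-7.
With this numbering: the carbonyl at C-3; a chloro group at C-1; an ethyl group at C-6; a methyl group at C-6.
The substituents are ordered alphabetically, ignoring any di-/tri- multipliers.
The name is 1-chloro-6-ethyl-6-methylnonan-3-one.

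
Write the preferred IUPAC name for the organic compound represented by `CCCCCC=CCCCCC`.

The longest chain bearing the multiple bond is 12 carbons long (dodecane).
There is one C=C double bond, indicated by the ending -ene.
The molecule is symmetric, so either numbering direction gives the same locants.
This places the double bond between C-6 and C-7.
Putting it together: dodec-6-ene.

dodec-6-ene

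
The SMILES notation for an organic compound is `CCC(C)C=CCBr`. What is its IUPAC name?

Counting along the main chain through the multiple bond gives 6 carbons: the parent is hexane.
There is one C=C double bond, indicated by the ending -ene.
Number the chain so that numbering from this end puts the double bond at C-2 rather than C-4.
With this numbering: the double bond between C-2 and C-3; a bromo group at C-1; a methyl group at C-4.
Substituent prefixes are cited in alphabetical order (multiplying prefixes like di-/tri- are ignored for ordering).
Putting it together: 1-bromo-4-methylhex-2-ene.

1-bromo-4-methylhex-2-ene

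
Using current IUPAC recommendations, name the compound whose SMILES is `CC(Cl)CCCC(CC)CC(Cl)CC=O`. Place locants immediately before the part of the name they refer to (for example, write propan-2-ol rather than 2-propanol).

Counting along the main chain through the –CHO group gives 10 carbons: the parent is decane.
An aldehyde (terminal –CHO) is the principal characteristic group, giving the suffix -al.
Number the chain so that the aldehyde carbon is C-1 by definition.
With this numbering: chloro groups at C-3 and C-9; an ethyl group at C-5.
Substituent prefixes are cited in alphabetical order (multiplying prefixes like di-/tri- are ignored for ordering).
Putting it together: 3,9-dichloro-5-ethyldecanal.

3,9-dichloro-5-ethyldecanal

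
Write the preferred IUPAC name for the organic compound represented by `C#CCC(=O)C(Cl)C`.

The longest carbon chain that includes the carbonyl and the multiple bond has 6 carbons, so the parent hydride is hexane.
A ketone (C=O on an internal carbon) is the principal characteristic group, giving the suffix -one.
A C≡C triple bond in the chain gives the infix -yne-.
Number the chain so that numbering from this end puts the carbonyl group at C-3 rather than C-4.
With this numbering: the carbonyl at C-3; the triple bond between C-5 and C-6; a chloro group at C-2.
Assembling the pieces gives 2-chlorohex-5-yn-3-one.

2-chlorohex-5-yn-3-one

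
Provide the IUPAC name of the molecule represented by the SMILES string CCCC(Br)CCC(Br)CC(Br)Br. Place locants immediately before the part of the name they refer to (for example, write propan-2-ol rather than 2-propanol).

1,1,3,6-tetrabromononane

The longest continuous carbon chain has 9 atoms, so the parent hydride is nonane.
The numbering direction is chosen so that the substituent locant set {1,1,3,6} is lower than {4,7,9,9} at the first point of difference.
This places bromo groups at C-1 (×2) and C-3 and C-6.
Putting it together: 1,1,3,6-tetrabromononane.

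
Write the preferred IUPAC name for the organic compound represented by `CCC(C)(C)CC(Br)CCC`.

5-bromo-3,3-dimethyloctane

The longest carbon chain is 8 atoms: the parent is octane.
The numbering direction is chosen so that the substituent locant set {3,3,5} is lower than {4,6,6} at the first point of difference.
This places a bromo group at C-5; two methyl groups at C-3.
The substituents are ordered alphabetically, ignoring any di-/tri- multipliers.
The name is 5-bromo-3,3-dimethyloctane.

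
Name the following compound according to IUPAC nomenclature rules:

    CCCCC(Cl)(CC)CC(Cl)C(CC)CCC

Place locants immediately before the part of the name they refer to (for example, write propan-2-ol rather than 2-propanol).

The parent chain contains 11 carbons (undecane).
Number the chain so that the substituent locant set {4,5,7,7} is lower than {5,5,7,8} at the first point of difference.
This places chloro groups at C-5 and C-7; ethyl groups at C-4 and C-7.
Substituent prefixes are cited in alphabetical order (multiplying prefixes like di-/tri- are ignored for ordering).
Assembling the pieces gives 5,7-dichloro-4,7-diethylundecane.

5,7-dichloro-4,7-diethylundecane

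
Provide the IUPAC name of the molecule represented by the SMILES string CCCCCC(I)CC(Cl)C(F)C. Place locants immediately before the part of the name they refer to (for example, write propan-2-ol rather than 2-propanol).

3-chloro-2-fluoro-5-iododecane

The longest continuous carbon chain has 10 atoms, so the parent hydride is decane.
Number the chain so that the substituent locant set {2,3,5} is lower than {6,8,9} at the first point of difference.
This places a chloro group at C-3; a fluoro group at C-2; an iodo group at C-5.
The substituents are ordered alphabetically, ignoring any di-/tri- multipliers.
The name is 3-chloro-2-fluoro-5-iododecane.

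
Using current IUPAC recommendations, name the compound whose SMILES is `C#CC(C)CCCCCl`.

Counting along the main chain through the multiple bond gives 7 carbons: the parent is heptane.
There is one C≡C triple bond, indicated by the ending -yne.
Choose the numbering such that numbering from this end puts the triple bond at C-1 rather than C-6.
With this numbering: the triple bond between C-1 and C-2; a chloro group at C-7; a methyl group at C-3.
The substituents are ordered alphabetically, ignoring any di-/tri- multipliers.
Putting it together: 7-chloro-3-methylhept-1-yne.

7-chloro-3-methylhept-1-yne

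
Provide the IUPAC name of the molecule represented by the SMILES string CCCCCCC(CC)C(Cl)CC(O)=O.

3-chloro-4-ethyldecanoic acid

The longest chain bearing the –COOH group is 10 carbons long (decane).
The principal characteristic group is a carboxylic acid (terminal –COOH), named with the suffix -oic acid.
The numbering direction is chosen so that the carboxylic acid carbon is C-1 by definition.
That gives a chloro group at C-3; an ethyl group at C-4.
Prefixes are listed alphabetically: chloro, ethyl.
Putting it together: 3-chloro-4-ethyldecanoic acid.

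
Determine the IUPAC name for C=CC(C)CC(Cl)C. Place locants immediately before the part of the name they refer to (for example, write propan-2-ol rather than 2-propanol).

5-chloro-3-methylhex-1-ene

Counting along the main chain through the multiple bond gives 6 carbons: the parent is hexane.
There is one C=C double bond, indicated by the ending -ene.
Choose the numbering such that numbering from this end puts the double bond at C-1 rather than C-5.
With this numbering: the double bond between C-1 and C-2; a chloro group at C-5; a methyl group at C-3.
Prefixes are listed alphabetically: chloro, methyl.
Assembling the pieces gives 5-chloro-3-methylhex-1-ene.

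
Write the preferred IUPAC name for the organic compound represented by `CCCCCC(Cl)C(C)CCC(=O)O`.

The longest chain bearing the –COOH group is 10 carbons long (decane).
A carboxylic acid (terminal –COOH) is the principal characteristic group, giving the suffix -oic acid.
The numbering direction is chosen so that the carboxylic acid carbon is C-1 by definition.
That gives a chloro group at C-5; a methyl group at C-4.
The substituents are ordered alphabetically, ignoring any di-/tri- multipliers.
Putting it together: 5-chloro-4-methyldecanoic acid.

5-chloro-4-methyldecanoic acid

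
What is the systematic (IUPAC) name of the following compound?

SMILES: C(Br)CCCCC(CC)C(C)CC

The longest continuous carbon chain has 9 atoms, so the parent hydride is nonane.
Choose the numbering such that the substituent locant set {1,6,7} is lower than {3,4,9} at the first point of difference.
This places a bromo group at C-1; an ethyl group at C-6; a methyl group at C-7.
Substituent prefixes are cited in alphabetical order (multiplying prefixes like di-/tri- are ignored for ordering).
Putting it together: 1-bromo-6-ethyl-7-methylnonane.

1-bromo-6-ethyl-7-methylnonane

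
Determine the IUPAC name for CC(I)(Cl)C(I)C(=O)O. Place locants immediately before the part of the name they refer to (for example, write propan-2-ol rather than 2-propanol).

3-chloro-2,3-diiodobutanoic acid

The longest chain bearing the –COOH group is 4 carbons long (butane).
The principal characteristic group is a carboxylic acid (terminal –COOH), named with the suffix -oic acid.
Choose the numbering such that the carboxylic acid carbon is C-1 by definition.
With this numbering: a chloro group at C-3; iodo groups at C-2 and C-3.
Substituent prefixes are cited in alphabetical order (multiplying prefixes like di-/tri- are ignored for ordering).
Putting it together: 3-chloro-2,3-diiodobutanoic acid.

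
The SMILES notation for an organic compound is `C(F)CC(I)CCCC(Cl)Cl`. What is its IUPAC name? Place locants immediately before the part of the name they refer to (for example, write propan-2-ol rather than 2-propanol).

1,1-dichloro-7-fluoro-5-iodoheptane

The parent chain contains 7 carbons (heptane).
Number the chain so that the substituent locant set {1,1,5,7} is lower than {1,3,7,7} at the first point of difference.
That gives two chloro groups at C-1; a fluoro group at C-7; an iodo group at C-5.
The substituents are ordered alphabetically, ignoring any di-/tri- multipliers.
Assembling the pieces gives 1,1-dichloro-7-fluoro-5-iodoheptane.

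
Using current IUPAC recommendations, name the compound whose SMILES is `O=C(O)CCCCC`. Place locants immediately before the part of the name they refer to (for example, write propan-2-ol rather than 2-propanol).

Counting along the main chain through the –COOH group gives 6 carbons: the parent is hexane.
The principal characteristic group is a carboxylic acid (terminal –COOH), named with the suffix -oic acid.
Number the chain so that the carboxylic acid carbon is C-1 by definition.
Assembling the pieces gives hexanoic acid.

hexanoic acid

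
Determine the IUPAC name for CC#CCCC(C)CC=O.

3-methyloct-6-ynal

The longest carbon chain that includes the –CHO group and the multiple bond has 8 carbons, so the parent hydride is octane.
The highest-priority functional group is an aldehyde (terminal –CHO), so the name ends in -al.
There is one C≡C triple bond, indicated by the ending -yne.
Choose the numbering such that the aldehyde carbon is C-1 by definition.
With this numbering: the triple bond between C-6 and C-7; a methyl group at C-3.
Assembling the pieces gives 3-methyloct-6-ynal.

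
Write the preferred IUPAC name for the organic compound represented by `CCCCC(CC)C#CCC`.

The longest carbon chain that includes the multiple bond has 9 carbons, so the parent hydride is nonane.
A C≡C triple bond in the chain gives the infix -yne-.
Number the chain so that numbering from this end puts the triple bond at C-3 rather than C-6.
That gives the triple bond between C-3 and C-4; an ethyl group at C-5.
The name is 5-ethylnon-3-yne.

5-ethylnon-3-yne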